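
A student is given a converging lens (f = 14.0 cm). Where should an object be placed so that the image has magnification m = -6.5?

16.2 cm

m = −d_i/d_o ⇒ d_i = −m·d_o.
1/f = 1/d_o + 1/d_i = 1/d_o − 1/(m·d_o) = (1 − 1/m)/d_o, so d_o = f(1 − 1/m) = (14.00)(1 − 1/(-6.5)) = 16.2 cm.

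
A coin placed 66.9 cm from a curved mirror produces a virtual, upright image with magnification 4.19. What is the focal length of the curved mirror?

f = 87.9 cm (concave)

m = −d_i/d_o ⇒ d_i = −m·d_o = −(+4.19)·(66.9) = -280.3 cm.
1/f = 1/d_o + 1/d_i = 1/(66.9) + 1/(-280.3) = 0.01138, so f = 87.9 cm.
Since f is positive, the curved mirror is concave.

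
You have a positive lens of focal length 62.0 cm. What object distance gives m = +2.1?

32.5 cm

m = −d_i/d_o ⇒ d_i = −m·d_o.
1/f = 1/d_o + 1/d_i = 1/d_o − 1/(m·d_o) = (1 − 1/m)/d_o, so d_o = f(1 − 1/m) = (62.00)(1 − 1/(+2.1)) = 32.5 cm.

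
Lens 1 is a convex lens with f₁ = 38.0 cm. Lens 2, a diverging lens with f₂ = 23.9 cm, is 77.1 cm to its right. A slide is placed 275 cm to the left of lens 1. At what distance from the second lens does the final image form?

Lens 1: 1/d_i1 = 1/f₁ − 1/d_o1 = 1/(38.0) − 1/(275) = 0.02268, so d_i1 = 44.09 cm.
The intermediate image is 44.09 cm to the right of lens 1, which is 77.1 − (44.09) = 33.01 cm to the left of lens 2, so d_o2 = +33.01 cm.
Lens 2 is diverging, so f₂ = −23.9 cm.
Lens 2: 1/d_i2 = 1/f₂ − 1/d_o2 = 1/(-23.9) − 1/(33.01) = -0.07213, so d_i2 = -13.9 cm.
The final image is virtual, 13.9 cm to the left of lens 2 (overall magnification ≈ -0.067).

13.9 cm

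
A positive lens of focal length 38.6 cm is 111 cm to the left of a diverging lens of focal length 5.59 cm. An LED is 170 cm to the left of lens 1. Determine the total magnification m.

Lens 1: 1/d_i1 = 1/(38.6) − 1/(170) = 0.02002, so d_i1 = 49.94 cm; m₁ = −d_i1/d_o1 = -0.2938.
d_o2 = 111 − (49.94) = 61.06 cm.
f₂ = −5.59 cm (diverging).
Lens 2: 1/d_i2 = 1/(-5.59) − 1/(61.06) = -0.1953, so d_i2 = -5.121 cm; m₂ = −d_i2/d_o2 = +0.08387.
m = m₁·m₂ = (-0.2938)(+0.08387) = -0.0246.

m = -0.0246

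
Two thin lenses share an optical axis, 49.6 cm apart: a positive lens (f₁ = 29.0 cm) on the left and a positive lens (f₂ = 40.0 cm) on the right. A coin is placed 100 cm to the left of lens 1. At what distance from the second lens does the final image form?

Lens 1: 1/d_i1 = 1/f₁ − 1/d_o1 = 1/(29.0) − 1/(100) = 0.02448, so d_i1 = 40.85 cm.
The intermediate image is 40.85 cm to the right of lens 1, which is 49.6 − (40.85) = 8.750 cm to the left of lens 2, so d_o2 = +8.750 cm.
Lens 2: 1/d_i2 = 1/f₂ − 1/d_o2 = 1/(40.0) − 1/(8.750) = -0.08929, so d_i2 = -11.2 cm.
The final image is virtual, 11.2 cm to the left of lens 2 (overall magnification ≈ -0.52).

11.2 cm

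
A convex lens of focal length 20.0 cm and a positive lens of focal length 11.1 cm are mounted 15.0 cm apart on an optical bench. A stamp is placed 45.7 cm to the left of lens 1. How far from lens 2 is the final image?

7.21 cm

Lens 1: 1/d_i1 = 1/f₁ − 1/d_o1 = 1/(20.0) − 1/(45.7) = 0.02812, so d_i1 = 35.56 cm.
The intermediate image is 35.56 cm to the right of lens 1, which lies 20.56 cm to the right of lens 2 — a virtual object — so d_o2 = −20.56 cm.
Lens 2: 1/d_i2 = 1/f₂ − 1/d_o2 = 1/(11.1) − 1/(-20.56) = 0.1387, so d_i2 = 7.21 cm.
The final image is real, 7.21 cm to the right of lens 2 (overall magnification ≈ -0.27).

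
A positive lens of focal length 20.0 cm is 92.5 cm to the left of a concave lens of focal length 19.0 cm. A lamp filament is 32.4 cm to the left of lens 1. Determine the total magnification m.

m = -0.517

Lens 1: 1/d_i1 = 1/(20.0) − 1/(32.4) = 0.01914, so d_i1 = 52.26 cm; m₁ = −d_i1/d_o1 = -1.613.
d_o2 = 92.5 − (52.26) = 40.24 cm.
f₂ = −19.0 cm (diverging).
Lens 2: 1/d_i2 = 1/(-19.0) − 1/(40.24) = -0.07748, so d_i2 = -12.91 cm; m₂ = −d_i2/d_o2 = +0.3207.
m = m₁·m₂ = (-1.613)(+0.3207) = -0.517.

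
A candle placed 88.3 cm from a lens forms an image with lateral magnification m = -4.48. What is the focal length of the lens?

f = 72.2 cm (converging)

m = −d_i/d_o ⇒ d_i = −m·d_o = −(-4.48)·(88.3) = 395.6 cm.
1/f = 1/d_o + 1/d_i = 1/(88.3) + 1/(395.6) = 0.01385, so f = 72.2 cm.
Since f is positive, the lens is converging.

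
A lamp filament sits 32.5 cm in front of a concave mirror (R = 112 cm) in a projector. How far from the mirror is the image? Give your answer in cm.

77.4 cm

f = R/2 = 112/2 = 56.00 cm.
Mirror equation: 1/s_i = 1/f − 1/s_o = 1/(56.00) − 1/(32.5) = 0.01786 − 0.03077 = -0.01291, so s_i = -77.4 cm.
The image is virtual, upright and enlarged, behind the mirror.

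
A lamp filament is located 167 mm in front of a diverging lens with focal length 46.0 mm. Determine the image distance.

36.1 mm

For a diverging lens, f = -46.0 mm.
Thin-lens equation: 1/d_i = 1/f − 1/d_o = 1/(-46.00) − 1/(167) = -0.02174 − 0.005988 = -0.02773, so d_i = -36.1 mm.
The image is virtual, upright and reduced, on the same side as the object.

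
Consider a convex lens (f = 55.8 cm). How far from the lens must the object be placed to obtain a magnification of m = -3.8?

m = −d_i/d_o ⇒ d_i = −m·d_o.
1/f = 1/d_o + 1/d_i = 1/d_o − 1/(m·d_o) = (1 − 1/m)/d_o, so d_o = f(1 − 1/m) = (55.80)(1 − 1/(-3.8)) = 70.5 cm.

70.5 cm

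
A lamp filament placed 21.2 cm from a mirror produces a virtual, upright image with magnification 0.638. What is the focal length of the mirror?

f = -37.4 cm (convex)

m = −d_i/d_o ⇒ d_i = −m·d_o = −(+0.638)·(21.2) = -13.53 cm.
1/f = 1/d_o + 1/d_i = 1/(21.2) + 1/(-13.53) = -0.02674, so f = -37.4 cm.
Since f is negative, the mirror is convex.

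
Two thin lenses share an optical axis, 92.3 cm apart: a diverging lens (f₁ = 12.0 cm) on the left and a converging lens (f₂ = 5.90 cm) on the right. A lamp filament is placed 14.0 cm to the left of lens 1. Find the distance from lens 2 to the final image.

6.27 cm

Lens 1 is diverging, so f₁ = −12.0 cm.
Lens 1: 1/d_i1 = 1/f₁ − 1/d_o1 = 1/(-12.0) − 1/(14.0) = -0.1548, so d_i1 = -6.462 cm.
The intermediate image is 6.462 cm to the left of lens 1 (virtual), which is 92.3 − (-6.462) = 98.76 cm to the left of lens 2, so d_o2 = +98.76 cm.
Lens 2: 1/d_i2 = 1/f₂ − 1/d_o2 = 1/(5.90) − 1/(98.76) = 0.1594, so d_i2 = 6.27 cm.
The final image is real, 6.27 cm to the right of lens 2 (overall magnification ≈ -0.029).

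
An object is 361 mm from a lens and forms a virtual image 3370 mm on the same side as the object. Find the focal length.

f = 404 mm (converging)

Virtual image ⇒ d_i = −3370 mm.
1/f = 1/d_o + 1/d_i = 1/(361) + 1/(-3370) = 0.002473, so f = 404 mm.
Since f is positive, the lens is converging.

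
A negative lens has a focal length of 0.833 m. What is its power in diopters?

For a negative lens, f = −0.833 m.
P = 1/f = 1/(-0.833 m) = -1.20 D.

P = -1.20 D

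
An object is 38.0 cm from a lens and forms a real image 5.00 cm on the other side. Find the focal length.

Real image ⇒ d_i = +5.00 cm.
1/f = 1/d_o + 1/d_i = 1/(38.0) + 1/(5.00) = 0.2263, so f = 4.42 cm.
Since f is positive, the lens is converging.

f = 4.42 cm (converging)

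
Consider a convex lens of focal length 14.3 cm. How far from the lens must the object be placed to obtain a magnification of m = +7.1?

12.3 cm

m = −d_i/d_o ⇒ d_i = −m·d_o.
1/f = 1/d_o + 1/d_i = 1/d_o − 1/(m·d_o) = (1 − 1/m)/d_o, so d_o = f(1 − 1/m) = (14.30)(1 − 1/(+7.1)) = 12.3 cm.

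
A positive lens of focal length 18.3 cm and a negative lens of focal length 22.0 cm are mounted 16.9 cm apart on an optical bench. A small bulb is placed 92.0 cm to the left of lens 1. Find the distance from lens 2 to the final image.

8.14 cm

Lens 1: 1/d_i1 = 1/f₁ − 1/d_o1 = 1/(18.3) − 1/(92.0) = 0.04378, so d_i1 = 22.84 cm.
The intermediate image is 22.84 cm to the right of lens 1, which lies 5.940 cm to the right of lens 2 — a virtual object — so d_o2 = −5.940 cm.
Lens 2 is diverging, so f₂ = −22.0 cm.
Lens 2: 1/d_i2 = 1/f₂ − 1/d_o2 = 1/(-22.0) − 1/(-5.940) = 0.1229, so d_i2 = 8.14 cm.
The final image is real, 8.14 cm to the right of lens 2 (overall magnification ≈ -0.34).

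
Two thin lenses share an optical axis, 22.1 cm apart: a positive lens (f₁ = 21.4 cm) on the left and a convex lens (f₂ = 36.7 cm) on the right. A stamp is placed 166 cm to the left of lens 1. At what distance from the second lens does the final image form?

Lens 1: 1/d_i1 = 1/f₁ − 1/d_o1 = 1/(21.4) − 1/(166) = 0.04070, so d_i1 = 24.57 cm.
The intermediate image is 24.57 cm to the right of lens 1, which lies 2.470 cm to the right of lens 2 — a virtual object — so d_o2 = −2.470 cm.
Lens 2: 1/d_i2 = 1/f₂ − 1/d_o2 = 1/(36.7) − 1/(-2.470) = 0.4321, so d_i2 = 2.31 cm.
The final image is real, 2.31 cm to the right of lens 2 (overall magnification ≈ -0.14).

2.31 cm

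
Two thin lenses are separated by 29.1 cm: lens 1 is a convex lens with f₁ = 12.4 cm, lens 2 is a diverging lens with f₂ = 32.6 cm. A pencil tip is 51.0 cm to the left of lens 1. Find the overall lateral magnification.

Lens 1: 1/d_i1 = 1/(12.4) − 1/(51.0) = 0.06104, so d_i1 = 16.38 cm; m₁ = −d_i1/d_o1 = -0.3212.
d_o2 = 29.1 − (16.38) = 12.72 cm.
f₂ = −32.6 cm (diverging).
Lens 2: 1/d_i2 = 1/(-32.6) − 1/(12.72) = -0.1093, so d_i2 = -9.150 cm; m₂ = −d_i2/d_o2 = +0.7193.
m = m₁·m₂ = (-0.3212)(+0.7193) = -0.231.

m = -0.231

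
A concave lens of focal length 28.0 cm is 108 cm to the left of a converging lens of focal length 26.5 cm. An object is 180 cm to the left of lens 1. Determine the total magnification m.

m = -0.0337

f₁ = −28.0 cm (diverging).
Lens 1: 1/d_i1 = 1/(-28.0) − 1/(180) = -0.04127, so d_i1 = -24.23 cm; m₁ = −d_i1/d_o1 = +0.1346.
d_o2 = 108 − (-24.23) = 132.2 cm.
Lens 2: 1/d_i2 = 1/(26.5) − 1/(132.2) = 0.03017, so d_i2 = 33.14 cm; m₂ = −d_i2/d_o2 = -0.2507.
m = m₁·m₂ = (+0.1346)(-0.2507) = -0.0337.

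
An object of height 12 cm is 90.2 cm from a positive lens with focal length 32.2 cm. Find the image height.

6.66 cm

1/d_i = 1/f − 1/d_o = 1/(32.20) − 1/(90.2) = 0.01997, so d_i = 50.08 cm.
m = −d_i/d_o = -0.5552.
|h_i| = |m|·h_o = 0.5552 × 12 = 6.66 cm. The image is real, inverted and reduced, on the far side of the lens.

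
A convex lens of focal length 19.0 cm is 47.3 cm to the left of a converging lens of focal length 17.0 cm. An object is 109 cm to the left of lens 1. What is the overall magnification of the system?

Lens 1: 1/d_i1 = 1/(19.0) − 1/(109) = 0.04346, so d_i1 = 23.01 cm; m₁ = −d_i1/d_o1 = -0.2111.
d_o2 = 47.3 − (23.01) = 24.29 cm.
Lens 2: 1/d_i2 = 1/(17.0) − 1/(24.29) = 0.01765, so d_i2 = 56.64 cm; m₂ = −d_i2/d_o2 = -2.332.
m = m₁·m₂ = (-0.2111)(-2.332) = +0.492.

m = +0.492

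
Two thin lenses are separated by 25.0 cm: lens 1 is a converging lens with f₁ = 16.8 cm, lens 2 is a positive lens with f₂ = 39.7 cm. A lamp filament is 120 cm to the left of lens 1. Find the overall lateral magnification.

m = -0.189

Lens 1: 1/d_i1 = 1/(16.8) − 1/(120) = 0.05119, so d_i1 = 19.53 cm; m₁ = −d_i1/d_o1 = -0.1628.
d_o2 = 25.0 − (19.53) = 5.470 cm.
Lens 2: 1/d_i2 = 1/(39.7) − 1/(5.470) = -0.1576, so d_i2 = -6.344 cm; m₂ = −d_i2/d_o2 = +1.160.
m = m₁·m₂ = (-0.1628)(+1.160) = -0.189.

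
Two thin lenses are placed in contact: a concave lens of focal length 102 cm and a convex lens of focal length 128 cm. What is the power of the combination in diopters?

P = -0.199 D

P₁ = 1/f₁ = 1/(-1.02 m) = -0.9804 D; P₂ = 1/f₂ = 1/(1.28 m) = +0.7812 D.
For thin lenses in contact, P = P₁ + P₂ = (-0.9804) + (+0.7812) = -0.199 D.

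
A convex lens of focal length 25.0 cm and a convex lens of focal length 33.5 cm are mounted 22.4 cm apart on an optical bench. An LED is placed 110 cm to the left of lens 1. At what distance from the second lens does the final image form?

7.67 cm

Lens 1: 1/d_i1 = 1/f₁ − 1/d_o1 = 1/(25.0) − 1/(110) = 0.03091, so d_i1 = 32.35 cm.
The intermediate image is 32.35 cm to the right of lens 1, which lies 9.950 cm to the right of lens 2 — a virtual object — so d_o2 = −9.950 cm.
Lens 2: 1/d_i2 = 1/f₂ − 1/d_o2 = 1/(33.5) − 1/(-9.950) = 0.1304, so d_i2 = 7.67 cm.
The final image is real, 7.67 cm to the right of lens 2 (overall magnification ≈ -0.23).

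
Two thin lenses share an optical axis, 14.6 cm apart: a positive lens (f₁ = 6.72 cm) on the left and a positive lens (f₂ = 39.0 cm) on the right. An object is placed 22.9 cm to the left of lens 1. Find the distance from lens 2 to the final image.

5.85 cm

Lens 1: 1/d_i1 = 1/f₁ − 1/d_o1 = 1/(6.72) − 1/(22.9) = 0.1051, so d_i1 = 9.511 cm.
The intermediate image is 9.511 cm to the right of lens 1, which is 14.6 − (9.511) = 5.089 cm to the left of lens 2, so d_o2 = +5.089 cm.
Lens 2: 1/d_i2 = 1/f₂ − 1/d_o2 = 1/(39.0) − 1/(5.089) = -0.1709, so d_i2 = -5.85 cm.
The final image is virtual, 5.85 cm to the left of lens 2 (overall magnification ≈ -0.48).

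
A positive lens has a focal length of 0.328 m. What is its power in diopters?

P = 1/f = 1/(0.328 m) = +3.05 D.

P = +3.05 D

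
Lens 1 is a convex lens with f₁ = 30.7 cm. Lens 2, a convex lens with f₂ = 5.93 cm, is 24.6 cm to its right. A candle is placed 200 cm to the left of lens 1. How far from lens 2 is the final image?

3.93 cm

Lens 1: 1/d_i1 = 1/f₁ − 1/d_o1 = 1/(30.7) − 1/(200) = 0.02757, so d_i1 = 36.27 cm.
The intermediate image is 36.27 cm to the right of lens 1, which lies 11.67 cm to the right of lens 2 — a virtual object — so d_o2 = −11.67 cm.
Lens 2: 1/d_i2 = 1/f₂ − 1/d_o2 = 1/(5.93) − 1/(-11.67) = 0.2543, so d_i2 = 3.93 cm.
The final image is real, 3.93 cm to the right of lens 2 (overall magnification ≈ -0.061).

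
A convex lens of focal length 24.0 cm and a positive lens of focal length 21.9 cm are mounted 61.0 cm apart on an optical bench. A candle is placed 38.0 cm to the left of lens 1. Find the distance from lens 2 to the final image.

Lens 1: 1/d_i1 = 1/f₁ − 1/d_o1 = 1/(24.0) − 1/(38.0) = 0.01535, so d_i1 = 65.14 cm.
The intermediate image is 65.14 cm to the right of lens 1, which lies 4.140 cm to the right of lens 2 — a virtual object — so d_o2 = −4.140 cm.
Lens 2: 1/d_i2 = 1/f₂ − 1/d_o2 = 1/(21.9) − 1/(-4.140) = 0.2872, so d_i2 = 3.48 cm.
The final image is real, 3.48 cm to the right of lens 2 (overall magnification ≈ -1.4).

3.48 cm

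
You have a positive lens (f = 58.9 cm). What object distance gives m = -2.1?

86.9 cm

m = −d_i/d_o ⇒ d_i = −m·d_o.
1/f = 1/d_o + 1/d_i = 1/d_o − 1/(m·d_o) = (1 − 1/m)/d_o, so d_o = f(1 − 1/m) = (58.90)(1 − 1/(-2.1)) = 86.9 cm.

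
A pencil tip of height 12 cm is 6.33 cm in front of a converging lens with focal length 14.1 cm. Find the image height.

21.8 cm

1/d_i = 1/f − 1/d_o = 1/(14.10) − 1/(6.33) = -0.08706, so d_i = -11.49 cm.
m = −d_i/d_o = +1.815.
|h_i| = |m|·h_o = 1.815 × 12 = 21.8 cm. The image is virtual, upright and enlarged, on the same side as the object.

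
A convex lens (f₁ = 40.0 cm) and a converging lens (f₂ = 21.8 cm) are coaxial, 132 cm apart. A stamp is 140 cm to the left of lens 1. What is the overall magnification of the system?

Lens 1: 1/d_i1 = 1/(40.0) − 1/(140) = 0.01786, so d_i1 = 56.00 cm; m₁ = −d_i1/d_o1 = -0.4000.
d_o2 = 132 − (56.00) = 76.00 cm.
Lens 2: 1/d_i2 = 1/(21.8) − 1/(76.00) = 0.03271, so d_i2 = 30.57 cm; m₂ = −d_i2/d_o2 = -0.4022.
m = m₁·m₂ = (-0.4000)(-0.4022) = +0.161.

m = +0.161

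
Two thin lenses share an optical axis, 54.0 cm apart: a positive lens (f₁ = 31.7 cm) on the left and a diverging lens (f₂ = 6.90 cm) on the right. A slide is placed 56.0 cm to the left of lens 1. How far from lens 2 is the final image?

Lens 1: 1/d_i1 = 1/f₁ − 1/d_o1 = 1/(31.7) − 1/(56.0) = 0.01369, so d_i1 = 73.05 cm.
The intermediate image is 73.05 cm to the right of lens 1, which lies 19.05 cm to the right of lens 2 — a virtual object — so d_o2 = −19.05 cm.
Lens 2 is diverging, so f₂ = −6.90 cm.
Lens 2: 1/d_i2 = 1/f₂ − 1/d_o2 = 1/(-6.90) − 1/(-19.05) = -0.09243, so d_i2 = -10.8 cm.
The final image is virtual, 10.8 cm to the left of lens 2 (overall magnification ≈ 0.74).

10.8 cm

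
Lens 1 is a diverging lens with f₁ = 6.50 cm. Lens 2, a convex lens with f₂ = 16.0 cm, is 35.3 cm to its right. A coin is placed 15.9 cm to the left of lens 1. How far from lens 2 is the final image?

Lens 1 is diverging, so f₁ = −6.50 cm.
Lens 1: 1/d_i1 = 1/f₁ − 1/d_o1 = 1/(-6.50) − 1/(15.9) = -0.2167, so d_i1 = -4.614 cm.
The intermediate image is 4.614 cm to the left of lens 1 (virtual), which is 35.3 − (-4.614) = 39.91 cm to the left of lens 2, so d_o2 = +39.91 cm.
Lens 2: 1/d_i2 = 1/f₂ − 1/d_o2 = 1/(16.0) − 1/(39.91) = 0.03744, so d_i2 = 26.7 cm.
The final image is real, 26.7 cm to the right of lens 2 (overall magnification ≈ -0.19).

26.7 cm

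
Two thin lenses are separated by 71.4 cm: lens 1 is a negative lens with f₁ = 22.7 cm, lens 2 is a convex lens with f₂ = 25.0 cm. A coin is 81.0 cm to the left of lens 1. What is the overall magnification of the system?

m = -0.0853

f₁ = −22.7 cm (diverging).
Lens 1: 1/d_i1 = 1/(-22.7) − 1/(81.0) = -0.05640, so d_i1 = -17.73 cm; m₁ = −d_i1/d_o1 = +0.2189.
d_o2 = 71.4 − (-17.73) = 89.13 cm.
Lens 2: 1/d_i2 = 1/(25.0) − 1/(89.13) = 0.02878, so d_i2 = 34.75 cm; m₂ = −d_i2/d_o2 = -0.3898.
m = m₁·m₂ = (+0.2189)(-0.3898) = -0.0853.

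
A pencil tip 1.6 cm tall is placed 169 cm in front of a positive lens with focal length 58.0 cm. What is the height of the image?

0.836 cm

1/d_i = 1/f − 1/d_o = 1/(58.00) − 1/(169) = 0.01132, so d_i = 88.31 cm.
m = −d_i/d_o = -0.5225.
|h_i| = |m|·h_o = 0.5225 × 1.6 = 0.836 cm. The image is real, inverted and reduced, on the far side of the lens.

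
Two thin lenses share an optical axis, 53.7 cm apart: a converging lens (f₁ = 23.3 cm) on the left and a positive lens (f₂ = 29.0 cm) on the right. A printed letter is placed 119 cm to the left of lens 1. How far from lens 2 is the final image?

Lens 1: 1/d_i1 = 1/f₁ − 1/d_o1 = 1/(23.3) − 1/(119) = 0.03452, so d_i1 = 28.97 cm.
The intermediate image is 28.97 cm to the right of lens 1, which is 53.7 − (28.97) = 24.73 cm to the left of lens 2, so d_o2 = +24.73 cm.
Lens 2: 1/d_i2 = 1/f₂ − 1/d_o2 = 1/(29.0) − 1/(24.73) = -0.005954, so d_i2 = -168 cm.
The final image is virtual, 168 cm to the left of lens 2 (overall magnification ≈ -1.7).

168 cm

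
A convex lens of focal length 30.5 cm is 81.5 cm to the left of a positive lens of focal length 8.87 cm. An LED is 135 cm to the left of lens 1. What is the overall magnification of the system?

m = +0.0779

Lens 1: 1/d_i1 = 1/(30.5) − 1/(135) = 0.02538, so d_i1 = 39.40 cm; m₁ = −d_i1/d_o1 = -0.2919.
d_o2 = 81.5 − (39.40) = 42.10 cm.
Lens 2: 1/d_i2 = 1/(8.87) − 1/(42.10) = 0.08899, so d_i2 = 11.24 cm; m₂ = −d_i2/d_o2 = -0.2669.
m = m₁·m₂ = (-0.2919)(-0.2669) = +0.0779.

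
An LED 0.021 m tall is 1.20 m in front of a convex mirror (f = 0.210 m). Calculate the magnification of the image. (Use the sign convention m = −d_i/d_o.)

m = +0.149

For a convex mirror, f = -0.210 m.
1/d_i = 1/f − 1/d_o = 1/(-0.2100) − 1/(1.20) = -5.595, so d_i = -0.1787 m.
m = −d_i/d_o = −(-0.1787)/(1.20) = +0.149.
The image is virtual, upright and reduced, behind the mirror.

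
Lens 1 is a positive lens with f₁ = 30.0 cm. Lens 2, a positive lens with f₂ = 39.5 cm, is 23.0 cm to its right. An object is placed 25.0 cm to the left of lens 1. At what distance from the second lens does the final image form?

Lens 1: 1/d_i1 = 1/f₁ − 1/d_o1 = 1/(30.0) − 1/(25.0) = -0.006667, so d_i1 = -150.0 cm.
The intermediate image is 150.0 cm to the left of lens 1 (virtual), which is 23.0 − (-150.0) = 173.0 cm to the left of lens 2, so d_o2 = +173.0 cm.
Lens 2: 1/d_i2 = 1/f₂ − 1/d_o2 = 1/(39.5) − 1/(173.0) = 0.01954, so d_i2 = 51.2 cm.
The final image is real, 51.2 cm to the right of lens 2 (overall magnification ≈ -1.8).

51.2 cm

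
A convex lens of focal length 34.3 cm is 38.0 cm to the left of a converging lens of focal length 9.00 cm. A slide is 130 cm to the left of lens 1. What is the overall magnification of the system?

Lens 1: 1/d_i1 = 1/(34.3) − 1/(130) = 0.02146, so d_i1 = 46.59 cm; m₁ = −d_i1/d_o1 = -0.3584.
d_o2 = 38.0 − (46.59) = -8.590 cm (virtual object).
Lens 2: 1/d_i2 = 1/(9.00) − 1/(-8.590) = 0.2275, so d_i2 = 4.395 cm; m₂ = −d_i2/d_o2 = +0.5117.
m = m₁·m₂ = (-0.3584)(+0.5117) = -0.183.

m = -0.183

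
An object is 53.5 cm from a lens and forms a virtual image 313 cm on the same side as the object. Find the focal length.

Virtual image ⇒ d_i = −313 cm.
1/f = 1/d_o + 1/d_i = 1/(53.5) + 1/(-313) = 0.01550, so f = 64.5 cm.
Since f is positive, the lens is converging.

f = 64.5 cm (converging)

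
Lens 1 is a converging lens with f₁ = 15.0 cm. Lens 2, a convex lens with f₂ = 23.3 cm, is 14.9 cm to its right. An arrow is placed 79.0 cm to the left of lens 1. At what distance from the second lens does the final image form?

Lens 1: 1/d_i1 = 1/f₁ − 1/d_o1 = 1/(15.0) − 1/(79.0) = 0.05401, so d_i1 = 18.52 cm.
The intermediate image is 18.52 cm to the right of lens 1, which lies 3.620 cm to the right of lens 2 — a virtual object — so d_o2 = −3.620 cm.
Lens 2: 1/d_i2 = 1/f₂ − 1/d_o2 = 1/(23.3) − 1/(-3.620) = 0.3192, so d_i2 = 3.13 cm.
The final image is real, 3.13 cm to the right of lens 2 (overall magnification ≈ -0.20).

3.13 cm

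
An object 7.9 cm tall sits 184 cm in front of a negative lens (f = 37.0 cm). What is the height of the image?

For a negative lens, f = -37.0 cm.
1/d_i = 1/f − 1/d_o = 1/(-37.00) − 1/(184) = -0.03246, so d_i = -30.81 cm.
m = −d_i/d_o = +0.1674.
|h_i| = |m|·h_o = 0.1674 × 7.9 = 1.32 cm. The image is virtual, upright and reduced, on the same side as the object.

1.32 cm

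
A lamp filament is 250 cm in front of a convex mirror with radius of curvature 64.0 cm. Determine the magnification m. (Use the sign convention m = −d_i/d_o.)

m = +0.113

f = R/2 = 64.0/2 = 32.00 cm; for a convex mirror, f = -32.00 cm.
1/d_i = 1/f − 1/d_o = 1/(-32.00) − 1/(250) = -0.03525, so d_i = -28.37 cm.
m = −d_i/d_o = −(-28.37)/(250) = +0.113.
The image is virtual, upright and reduced, behind the mirror.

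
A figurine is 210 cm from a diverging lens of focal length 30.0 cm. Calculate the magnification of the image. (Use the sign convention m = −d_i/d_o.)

For a diverging lens, f = -30.0 cm.
1/d_i = 1/f − 1/d_o = 1/(-30.00) − 1/(210) = -0.03810, so d_i = -26.25 cm.
m = −d_i/d_o = −(-26.25)/(210) = +0.125.
The image is virtual, upright and reduced, on the same side as the object.

m = +0.125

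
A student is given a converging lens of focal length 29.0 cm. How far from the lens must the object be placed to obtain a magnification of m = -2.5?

40.6 cm

m = −d_i/d_o ⇒ d_i = −m·d_o.
1/f = 1/d_o + 1/d_i = 1/d_o − 1/(m·d_o) = (1 − 1/m)/d_o, so d_o = f(1 − 1/m) = (29.00)(1 − 1/(-2.5)) = 40.6 cm.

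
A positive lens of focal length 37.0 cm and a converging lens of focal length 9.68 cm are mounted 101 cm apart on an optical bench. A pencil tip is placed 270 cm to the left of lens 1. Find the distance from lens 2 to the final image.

11.6 cm

Lens 1: 1/d_i1 = 1/f₁ − 1/d_o1 = 1/(37.0) − 1/(270) = 0.02332, so d_i1 = 42.88 cm.
The intermediate image is 42.88 cm to the right of lens 1, which is 101 − (42.88) = 58.12 cm to the left of lens 2, so d_o2 = +58.12 cm.
Lens 2: 1/d_i2 = 1/f₂ − 1/d_o2 = 1/(9.68) − 1/(58.12) = 0.08610, so d_i2 = 11.6 cm.
The final image is real, 11.6 cm to the right of lens 2 (overall magnification ≈ 0.032).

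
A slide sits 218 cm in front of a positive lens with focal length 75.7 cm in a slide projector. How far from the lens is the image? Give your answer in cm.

116 cm

Thin-lens equation: 1/s_i = 1/f − 1/s_o = 1/(75.70) − 1/(218) = 0.01321 − 0.004587 = 0.008623, so s_i = 116 cm.
The image is real, inverted and reduced, on the far side of the lens.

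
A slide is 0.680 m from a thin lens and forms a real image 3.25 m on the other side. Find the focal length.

f = 0.562 m (converging)

Real image ⇒ d_i = +3.25 m.
1/f = 1/d_o + 1/d_i = 1/(0.680) + 1/(3.25) = 1.778, so f = 0.562 m.
Since f is positive, the thin lens is converging.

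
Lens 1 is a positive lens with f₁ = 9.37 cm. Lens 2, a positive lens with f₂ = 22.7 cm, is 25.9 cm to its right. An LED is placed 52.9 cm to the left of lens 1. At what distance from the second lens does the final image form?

40.2 cm

Lens 1: 1/d_i1 = 1/f₁ − 1/d_o1 = 1/(9.37) − 1/(52.9) = 0.08782, so d_i1 = 11.39 cm.
The intermediate image is 11.39 cm to the right of lens 1, which is 25.9 − (11.39) = 14.51 cm to the left of lens 2, so d_o2 = +14.51 cm.
Lens 2: 1/d_i2 = 1/f₂ − 1/d_o2 = 1/(22.7) − 1/(14.51) = -0.02487, so d_i2 = -40.2 cm.
The final image is virtual, 40.2 cm to the left of lens 2 (overall magnification ≈ -0.60).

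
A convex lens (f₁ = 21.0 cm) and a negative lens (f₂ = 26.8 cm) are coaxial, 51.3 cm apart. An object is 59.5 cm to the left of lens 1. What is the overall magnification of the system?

m = -0.320

Lens 1: 1/d_i1 = 1/(21.0) − 1/(59.5) = 0.03081, so d_i1 = 32.45 cm; m₁ = −d_i1/d_o1 = -0.5454.
d_o2 = 51.3 − (32.45) = 18.85 cm.
f₂ = −26.8 cm (diverging).
Lens 2: 1/d_i2 = 1/(-26.8) − 1/(18.85) = -0.09036, so d_i2 = -11.07 cm; m₂ = −d_i2/d_o2 = +0.5871.
m = m₁·m₂ = (-0.5454)(+0.5871) = -0.320.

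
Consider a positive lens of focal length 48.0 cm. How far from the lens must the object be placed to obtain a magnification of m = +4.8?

38.0 cm

m = −d_i/d_o ⇒ d_i = −m·d_o.
1/f = 1/d_o + 1/d_i = 1/d_o − 1/(m·d_o) = (1 − 1/m)/d_o, so d_o = f(1 − 1/m) = (48.00)(1 − 1/(+4.8)) = 38.0 cm.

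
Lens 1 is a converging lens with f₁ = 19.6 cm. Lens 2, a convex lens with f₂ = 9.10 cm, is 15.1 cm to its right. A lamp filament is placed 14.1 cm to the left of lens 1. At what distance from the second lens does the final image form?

Lens 1: 1/d_i1 = 1/f₁ − 1/d_o1 = 1/(19.6) − 1/(14.1) = -0.01990, so d_i1 = -50.25 cm.
The intermediate image is 50.25 cm to the left of lens 1 (virtual), which is 15.1 − (-50.25) = 65.35 cm to the left of lens 2, so d_o2 = +65.35 cm.
Lens 2: 1/d_i2 = 1/f₂ − 1/d_o2 = 1/(9.10) − 1/(65.35) = 0.09459, so d_i2 = 10.6 cm.
The final image is real, 10.6 cm to the right of lens 2 (overall magnification ≈ -0.58).

10.6 cm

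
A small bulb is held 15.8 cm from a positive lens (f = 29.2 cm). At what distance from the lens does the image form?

34.4 cm

Thin-lens equation: 1/v = 1/f − 1/u = 1/(29.20) − 1/(15.8) = 0.03425 − 0.06329 = -0.02904, so v = -34.4 cm.
The image is virtual, upright and enlarged, on the same side as the object.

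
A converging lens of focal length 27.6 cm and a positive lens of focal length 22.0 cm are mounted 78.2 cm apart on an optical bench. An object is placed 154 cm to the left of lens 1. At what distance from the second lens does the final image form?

43.4 cm

Lens 1: 1/d_i1 = 1/f₁ − 1/d_o1 = 1/(27.6) − 1/(154) = 0.02974, so d_i1 = 33.63 cm.
The intermediate image is 33.63 cm to the right of lens 1, which is 78.2 − (33.63) = 44.57 cm to the left of lens 2, so d_o2 = +44.57 cm.
Lens 2: 1/d_i2 = 1/f₂ − 1/d_o2 = 1/(22.0) − 1/(44.57) = 0.02302, so d_i2 = 43.4 cm.
The final image is real, 43.4 cm to the right of lens 2 (overall magnification ≈ 0.21).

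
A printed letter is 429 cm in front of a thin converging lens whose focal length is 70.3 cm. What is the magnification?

m = -0.196

1/d_i = 1/f − 1/d_o = 1/(70.30) − 1/(429) = 0.01189, so d_i = 84.08 cm.
m = −d_i/d_o = −(84.08)/(429) = -0.196.
The image is real, inverted and reduced, on the far side of the lens.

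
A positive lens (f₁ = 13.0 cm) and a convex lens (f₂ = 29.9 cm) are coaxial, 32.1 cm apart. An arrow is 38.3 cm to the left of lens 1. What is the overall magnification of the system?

Lens 1: 1/d_i1 = 1/(13.0) − 1/(38.3) = 0.05081, so d_i1 = 19.68 cm; m₁ = −d_i1/d_o1 = -0.5138.
d_o2 = 32.1 − (19.68) = 12.42 cm.
Lens 2: 1/d_i2 = 1/(29.9) − 1/(12.42) = -0.04707, so d_i2 = -21.24 cm; m₂ = −d_i2/d_o2 = +1.711.
m = m₁·m₂ = (-0.5138)(+1.711) = -0.879.

m = -0.879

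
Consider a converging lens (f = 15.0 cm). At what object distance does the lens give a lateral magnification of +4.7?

m = −d_i/d_o ⇒ d_i = −m·d_o.
1/f = 1/d_o + 1/d_i = 1/d_o − 1/(m·d_o) = (1 − 1/m)/d_o, so d_o = f(1 − 1/m) = (15.00)(1 − 1/(+4.7)) = 11.8 cm.

11.8 cm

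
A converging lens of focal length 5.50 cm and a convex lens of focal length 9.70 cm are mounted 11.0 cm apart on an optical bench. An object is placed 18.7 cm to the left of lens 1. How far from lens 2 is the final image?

4.79 cm

Lens 1: 1/d_i1 = 1/f₁ − 1/d_o1 = 1/(5.50) − 1/(18.7) = 0.1283, so d_i1 = 7.792 cm.
The intermediate image is 7.792 cm to the right of lens 1, which is 11.0 − (7.792) = 3.208 cm to the left of lens 2, so d_o2 = +3.208 cm.
Lens 2: 1/d_i2 = 1/f₂ − 1/d_o2 = 1/(9.70) − 1/(3.208) = -0.2086, so d_i2 = -4.79 cm.
The final image is virtual, 4.79 cm to the left of lens 2 (overall magnification ≈ -0.62).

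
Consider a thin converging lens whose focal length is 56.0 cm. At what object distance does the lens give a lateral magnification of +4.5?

m = −d_i/d_o ⇒ d_i = −m·d_o.
1/f = 1/d_o + 1/d_i = 1/d_o − 1/(m·d_o) = (1 − 1/m)/d_o, so d_o = f(1 − 1/m) = (56.00)(1 − 1/(+4.5)) = 43.6 cm.

43.6 cm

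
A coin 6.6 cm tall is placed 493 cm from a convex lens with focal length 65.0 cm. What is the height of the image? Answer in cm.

1.00 cm

1/d_i = 1/f − 1/d_o = 1/(65.00) − 1/(493) = 0.01336, so d_i = 74.87 cm.
m = −d_i/d_o = -0.1519.
|h_i| = |m|·h_o = 0.1519 × 6.6 = 1.00 cm. The image is real, inverted and reduced, on the far side of the lens.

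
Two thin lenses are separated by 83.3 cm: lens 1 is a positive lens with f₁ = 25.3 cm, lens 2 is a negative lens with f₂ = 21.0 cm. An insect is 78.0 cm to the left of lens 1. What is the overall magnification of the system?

Lens 1: 1/d_i1 = 1/(25.3) − 1/(78.0) = 0.02671, so d_i1 = 37.45 cm; m₁ = −d_i1/d_o1 = -0.4801.
d_o2 = 83.3 − (37.45) = 45.85 cm.
f₂ = −21.0 cm (diverging).
Lens 2: 1/d_i2 = 1/(-21.0) − 1/(45.85) = -0.06943, so d_i2 = -14.40 cm; m₂ = −d_i2/d_o2 = +0.3141.
m = m₁·m₂ = (-0.4801)(+0.3141) = -0.151.

m = -0.151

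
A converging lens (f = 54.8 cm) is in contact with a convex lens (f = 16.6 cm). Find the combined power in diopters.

P₁ = 1/f₁ = 1/(0.548 m) = +1.825 D; P₂ = 1/f₂ = 1/(0.166 m) = +6.024 D.
For thin lenses in contact, P = P₁ + P₂ = (+1.825) + (+6.024) = +7.85 D.

P = +7.85 D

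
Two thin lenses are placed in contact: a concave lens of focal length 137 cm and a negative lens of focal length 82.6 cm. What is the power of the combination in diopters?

P = -1.94 D

P₁ = 1/f₁ = 1/(-1.37 m) = -0.7299 D; P₂ = 1/f₂ = 1/(-0.826 m) = -1.211 D.
For thin lenses in contact, P = P₁ + P₂ = (-0.7299) + (-1.211) = -1.94 D.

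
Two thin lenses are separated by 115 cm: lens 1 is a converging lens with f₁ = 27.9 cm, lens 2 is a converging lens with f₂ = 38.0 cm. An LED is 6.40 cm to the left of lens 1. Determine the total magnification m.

Lens 1: 1/d_i1 = 1/(27.9) − 1/(6.40) = -0.1204, so d_i1 = -8.305 cm; m₁ = −d_i1/d_o1 = +1.298.
d_o2 = 115 − (-8.305) = 123.3 cm.
Lens 2: 1/d_i2 = 1/(38.0) − 1/(123.3) = 0.01821, so d_i2 = 54.93 cm; m₂ = −d_i2/d_o2 = -0.4455.
m = m₁·m₂ = (+1.298)(-0.4455) = -0.578.

m = -0.578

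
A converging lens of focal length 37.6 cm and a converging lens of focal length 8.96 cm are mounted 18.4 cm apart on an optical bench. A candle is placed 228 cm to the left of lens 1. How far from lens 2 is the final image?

6.70 cm

Lens 1: 1/d_i1 = 1/f₁ − 1/d_o1 = 1/(37.6) − 1/(228) = 0.02221, so d_i1 = 45.03 cm.
The intermediate image is 45.03 cm to the right of lens 1, which lies 26.63 cm to the right of lens 2 — a virtual object — so d_o2 = −26.63 cm.
Lens 2: 1/d_i2 = 1/f₂ − 1/d_o2 = 1/(8.96) − 1/(-26.63) = 0.1492, so d_i2 = 6.70 cm.
The final image is real, 6.70 cm to the right of lens 2 (overall magnification ≈ -0.050).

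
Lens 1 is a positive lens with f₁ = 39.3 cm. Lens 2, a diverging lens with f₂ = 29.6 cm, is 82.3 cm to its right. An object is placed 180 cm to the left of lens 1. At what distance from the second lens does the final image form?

15.4 cm

Lens 1: 1/d_i1 = 1/f₁ − 1/d_o1 = 1/(39.3) − 1/(180) = 0.01989, so d_i1 = 50.28 cm.
The intermediate image is 50.28 cm to the right of lens 1, which is 82.3 − (50.28) = 32.02 cm to the left of lens 2, so d_o2 = +32.02 cm.
Lens 2 is diverging, so f₂ = −29.6 cm.
Lens 2: 1/d_i2 = 1/f₂ − 1/d_o2 = 1/(-29.6) − 1/(32.02) = -0.06501, so d_i2 = -15.4 cm.
The final image is virtual, 15.4 cm to the left of lens 2 (overall magnification ≈ -0.13).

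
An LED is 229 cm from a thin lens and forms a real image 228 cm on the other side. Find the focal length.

Real image ⇒ d_i = +228 cm.
1/f = 1/d_o + 1/d_i = 1/(229) + 1/(228) = 0.008753, so f = 114 cm.
Since f is positive, the thin lens is converging.

f = 114 cm (converging)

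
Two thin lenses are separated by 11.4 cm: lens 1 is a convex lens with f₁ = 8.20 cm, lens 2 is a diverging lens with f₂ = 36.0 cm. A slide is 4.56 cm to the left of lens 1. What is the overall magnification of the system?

Lens 1: 1/d_i1 = 1/(8.20) − 1/(4.56) = -0.09735, so d_i1 = -10.27 cm; m₁ = −d_i1/d_o1 = +2.252.
d_o2 = 11.4 − (-10.27) = 21.67 cm.
f₂ = −36.0 cm (diverging).
Lens 2: 1/d_i2 = 1/(-36.0) − 1/(21.67) = -0.07392, so d_i2 = -13.53 cm; m₂ = −d_i2/d_o2 = +0.6242.
m = m₁·m₂ = (+2.252)(+0.6242) = +1.41.

m = +1.41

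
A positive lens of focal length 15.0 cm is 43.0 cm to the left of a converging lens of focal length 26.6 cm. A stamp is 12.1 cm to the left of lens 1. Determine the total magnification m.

Lens 1: 1/d_i1 = 1/(15.0) − 1/(12.1) = -0.01598, so d_i1 = -62.59 cm; m₁ = −d_i1/d_o1 = +5.173.
d_o2 = 43.0 − (-62.59) = 105.6 cm.
Lens 2: 1/d_i2 = 1/(26.6) − 1/(105.6) = 0.02812, so d_i2 = 35.56 cm; m₂ = −d_i2/d_o2 = -0.3367.
m = m₁·m₂ = (+5.173)(-0.3367) = -1.74.

m = -1.74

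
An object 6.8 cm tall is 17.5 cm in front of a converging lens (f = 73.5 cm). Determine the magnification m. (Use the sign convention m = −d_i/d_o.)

m = +1.31

1/d_i = 1/f − 1/d_o = 1/(73.50) − 1/(17.5) = -0.04354, so d_i = -22.97 cm.
m = −d_i/d_o = −(-22.97)/(17.5) = +1.31.
The image is virtual, upright and enlarged, on the same side as the object.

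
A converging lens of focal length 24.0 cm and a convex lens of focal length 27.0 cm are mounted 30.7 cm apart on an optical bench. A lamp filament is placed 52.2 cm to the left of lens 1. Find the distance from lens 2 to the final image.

Lens 1: 1/d_i1 = 1/f₁ − 1/d_o1 = 1/(24.0) − 1/(52.2) = 0.02251, so d_i1 = 44.43 cm.
The intermediate image is 44.43 cm to the right of lens 1, which lies 13.73 cm to the right of lens 2 — a virtual object — so d_o2 = −13.73 cm.
Lens 2: 1/d_i2 = 1/f₂ − 1/d_o2 = 1/(27.0) − 1/(-13.73) = 0.1099, so d_i2 = 9.10 cm.
The final image is real, 9.10 cm to the right of lens 2 (overall magnification ≈ -0.56).

9.10 cm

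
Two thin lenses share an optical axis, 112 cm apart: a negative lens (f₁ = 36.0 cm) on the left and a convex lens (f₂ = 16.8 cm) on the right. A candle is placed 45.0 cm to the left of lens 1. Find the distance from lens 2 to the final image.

19.2 cm

Lens 1 is diverging, so f₁ = −36.0 cm.
Lens 1: 1/d_i1 = 1/f₁ − 1/d_o1 = 1/(-36.0) − 1/(45.0) = -0.05000, so d_i1 = -20.00 cm.
The intermediate image is 20.00 cm to the left of lens 1 (virtual), which is 112 − (-20.00) = 132.0 cm to the left of lens 2, so d_o2 = +132.0 cm.
Lens 2: 1/d_i2 = 1/f₂ − 1/d_o2 = 1/(16.8) − 1/(132.0) = 0.05195, so d_i2 = 19.2 cm.
The final image is real, 19.2 cm to the right of lens 2 (overall magnification ≈ -0.065).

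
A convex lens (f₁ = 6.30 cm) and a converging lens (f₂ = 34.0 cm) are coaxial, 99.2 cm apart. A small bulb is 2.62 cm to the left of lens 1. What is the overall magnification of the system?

Lens 1: 1/d_i1 = 1/(6.30) − 1/(2.62) = -0.2229, so d_i1 = -4.485 cm; m₁ = −d_i1/d_o1 = +1.712.
d_o2 = 99.2 − (-4.485) = 103.7 cm.
Lens 2: 1/d_i2 = 1/(34.0) − 1/(103.7) = 0.01977, so d_i2 = 50.59 cm; m₂ = −d_i2/d_o2 = -0.4878.
m = m₁·m₂ = (+1.712)(-0.4878) = -0.835.

m = -0.835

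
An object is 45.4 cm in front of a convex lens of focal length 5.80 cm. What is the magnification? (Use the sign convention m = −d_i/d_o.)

1/d_i = 1/f − 1/d_o = 1/(5.800) − 1/(45.4) = 0.1504, so d_i = 6.649 cm.
m = −d_i/d_o = −(6.649)/(45.4) = -0.146.
The image is real, inverted and reduced, on the far side of the lens.

m = -0.146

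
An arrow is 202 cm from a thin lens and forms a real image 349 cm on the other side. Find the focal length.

f = 128 cm (converging)

Real image ⇒ d_i = +349 cm.
1/f = 1/d_o + 1/d_i = 1/(202) + 1/(349) = 0.007816, so f = 128 cm.
Since f is positive, the thin lens is converging.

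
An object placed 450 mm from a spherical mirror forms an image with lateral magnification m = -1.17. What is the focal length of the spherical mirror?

m = −d_i/d_o ⇒ d_i = −m·d_o = −(-1.17)·(450) = 526.5 mm.
1/f = 1/d_o + 1/d_i = 1/(450) + 1/(526.5) = 0.004122, so f = 243 mm.
Since f is positive, the spherical mirror is concave.

f = 243 mm (concave)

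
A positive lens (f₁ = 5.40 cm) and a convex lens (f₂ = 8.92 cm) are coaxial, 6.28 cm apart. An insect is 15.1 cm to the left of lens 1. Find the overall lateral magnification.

m = -0.450

Lens 1: 1/d_i1 = 1/(5.40) − 1/(15.1) = 0.1190, so d_i1 = 8.406 cm; m₁ = −d_i1/d_o1 = -0.5567.
d_o2 = 6.28 − (8.406) = -2.126 cm (virtual object).
Lens 2: 1/d_i2 = 1/(8.92) − 1/(-2.126) = 0.5825, so d_i2 = 1.717 cm; m₂ = −d_i2/d_o2 = +0.8075.
m = m₁·m₂ = (-0.5567)(+0.8075) = -0.450.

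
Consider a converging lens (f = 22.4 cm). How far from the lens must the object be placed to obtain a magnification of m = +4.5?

m = −d_i/d_o ⇒ d_i = −m·d_o.
1/f = 1/d_o + 1/d_i = 1/d_o − 1/(m·d_o) = (1 − 1/m)/d_o, so d_o = f(1 − 1/m) = (22.40)(1 − 1/(+4.5)) = 17.4 cm.

17.4 cm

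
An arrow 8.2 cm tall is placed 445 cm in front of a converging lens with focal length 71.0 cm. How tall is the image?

1/d_i = 1/f − 1/d_o = 1/(71.00) − 1/(445) = 0.01184, so d_i = 84.48 cm.
m = −d_i/d_o = -0.1898.
|h_i| = |m|·h_o = 0.1898 × 8.2 = 1.56 cm. The image is real, inverted and reduced, on the far side of the lens.

1.56 cm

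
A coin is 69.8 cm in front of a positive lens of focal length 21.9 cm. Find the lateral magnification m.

1/d_i = 1/f − 1/d_o = 1/(21.90) − 1/(69.8) = 0.03134, so d_i = 31.91 cm.
m = −d_i/d_o = −(31.91)/(69.8) = -0.457.
The image is real, inverted and reduced, on the far side of the lens.

m = -0.457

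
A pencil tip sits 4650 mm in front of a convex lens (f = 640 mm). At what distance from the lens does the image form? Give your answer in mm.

Lens equation: 1/s_i = 1/f − 1/s_o = 1/(640.0) − 1/(4650) = 0.001563 − 0.0002151 = 0.001347, so s_i = 742 mm.
The image is real, inverted and reduced, on the far side of the lens.

742 mm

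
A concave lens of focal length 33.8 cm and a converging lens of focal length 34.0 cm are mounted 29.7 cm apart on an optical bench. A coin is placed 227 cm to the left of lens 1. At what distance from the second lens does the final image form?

Lens 1 is diverging, so f₁ = −33.8 cm.
Lens 1: 1/d_i1 = 1/f₁ − 1/d_o1 = 1/(-33.8) − 1/(227) = -0.03399, so d_i1 = -29.42 cm.
The intermediate image is 29.42 cm to the left of lens 1 (virtual), which is 29.7 − (-29.42) = 59.12 cm to the left of lens 2, so d_o2 = +59.12 cm.
Lens 2: 1/d_i2 = 1/f₂ − 1/d_o2 = 1/(34.0) − 1/(59.12) = 0.01250, so d_i2 = 80.0 cm.
The final image is real, 80.0 cm to the right of lens 2 (overall magnification ≈ -0.18).

80.0 cm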